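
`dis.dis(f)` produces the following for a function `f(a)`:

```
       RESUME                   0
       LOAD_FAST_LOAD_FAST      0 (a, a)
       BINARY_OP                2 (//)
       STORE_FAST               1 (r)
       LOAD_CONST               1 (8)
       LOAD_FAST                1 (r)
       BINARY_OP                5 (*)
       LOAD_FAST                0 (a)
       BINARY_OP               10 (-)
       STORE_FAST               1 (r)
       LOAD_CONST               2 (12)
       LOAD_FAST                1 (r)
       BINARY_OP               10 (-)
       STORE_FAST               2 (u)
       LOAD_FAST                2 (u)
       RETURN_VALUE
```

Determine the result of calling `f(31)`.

35

LOAD_FAST_LOAD_FAST a,a → push 31,31. Stack: [31, 31]
BINARY_OP // → 31 // 31 = 1. Stack: [1]
STORE_FAST r → r=1. Stack: []
LOAD_CONST → push 8. Stack: [8]
LOAD_FAST r → push 1. Stack: [8, 1]
BINARY_OP * → 8 * 1 = 8. Stack: [8]
LOAD_FAST a → push 31. Stack: [8, 31]
BINARY_OP - → 8 - 31 = -23. Stack: [-23]
STORE_FAST r → r=-23. Stack: []
LOAD_CONST → push 12. Stack: [12]
LOAD_FAST r → push -23. Stack: [12, -23]
BINARY_OP - → 12 - -23 = 35. Stack: [35]
STORE_FAST u → u=35. Stack: []
LOAD_FAST u → push 35. Stack: [35]
RETURN_VALUE → return 35.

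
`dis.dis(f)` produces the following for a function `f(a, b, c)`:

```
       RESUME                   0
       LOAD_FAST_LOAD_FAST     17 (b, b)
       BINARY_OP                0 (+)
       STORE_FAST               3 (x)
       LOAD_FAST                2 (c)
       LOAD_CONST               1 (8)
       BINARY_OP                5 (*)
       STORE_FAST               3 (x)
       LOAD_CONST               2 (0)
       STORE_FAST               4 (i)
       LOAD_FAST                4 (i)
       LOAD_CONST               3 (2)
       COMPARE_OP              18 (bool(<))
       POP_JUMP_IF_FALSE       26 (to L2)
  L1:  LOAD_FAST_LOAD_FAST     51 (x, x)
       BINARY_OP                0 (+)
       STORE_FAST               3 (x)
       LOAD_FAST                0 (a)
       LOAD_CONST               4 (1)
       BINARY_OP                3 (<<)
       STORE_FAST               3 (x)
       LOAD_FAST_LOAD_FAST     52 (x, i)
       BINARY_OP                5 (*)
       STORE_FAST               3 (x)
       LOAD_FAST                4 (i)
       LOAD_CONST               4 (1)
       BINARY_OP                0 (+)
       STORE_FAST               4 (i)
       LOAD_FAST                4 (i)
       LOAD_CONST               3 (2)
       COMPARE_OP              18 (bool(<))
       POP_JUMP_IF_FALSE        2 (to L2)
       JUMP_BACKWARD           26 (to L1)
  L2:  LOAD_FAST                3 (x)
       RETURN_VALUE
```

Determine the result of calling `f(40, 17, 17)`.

80

LOAD_FAST_LOAD_FAST b,b → push 17,17. Stack: [17, 17]
BINARY_OP + → 17 + 17 = 34. Stack: [34]
STORE_FAST x → x=34. Stack: []
LOAD_FAST c → push 17. Stack: [17]
LOAD_CONST → push 8. Stack: [17, 8]
BINARY_OP * → 17 * 8 = 136. Stack: [136]
STORE_FAST x → x=136. Stack: []
LOAD_CONST → push 0. Stack: [0]
STORE_FAST i → i=0. Stack: []
LOAD_FAST i → push 0. Stack: [0]
LOAD_CONST → push 2. Stack: [0, 2]
COMPARE_OP bool(<) → 0 vs 2 = True. Stack: [True]
POP_JUMP_IF_FALSE → pop True; no jump. Stack: []
LOAD_FAST_LOAD_FAST x,x → push 136,136. Stack: [136, 136]
BINARY_OP + → 136 + 136 = 272. Stack: [272]
STORE_FAST x → x=272. Stack: []
LOAD_FAST a → push 40. Stack: [40]
LOAD_CONST → push 1. Stack: [40, 1]
BINARY_OP << → 40 << 1 = 80. Stack: [80]
STORE_FAST x → x=80. Stack: []
LOAD_FAST_LOAD_FAST x,i → push 80,0. Stack: [80, 0]
BINARY_OP * → 80 * 0 = 0. Stack: [0]
STORE_FAST x → x=0. Stack: []
LOAD_FAST i → push 0. Stack: [0]
LOAD_CONST → push 1. Stack: [0, 1]
BINARY_OP + → 0 + 1 = 1. Stack: [1]
STORE_FAST i → i=1. Stack: []
LOAD_FAST i → push 1. Stack: [1]
LOAD_CONST → push 2. Stack: [1, 2]
COMPARE_OP bool(<) → 1 vs 2 = True. Stack: [True]
POP_JUMP_IF_FALSE → pop True; no jump. Stack: []
LOAD_FAST_LOAD_FAST x,x → push 0,0. Stack: [0, 0]
BINARY_OP + → 0 + 0 = 0. Stack: [0]
STORE_FAST x → x=0. Stack: []
LOAD_FAST a → push 40. Stack: [40]
LOAD_CONST → push 1. Stack: [40, 1]
BINARY_OP << → 40 << 1 = 80. Stack: [80]
STORE_FAST x → x=80. Stack: []
LOAD_FAST_LOAD_FAST x,i → push 80,1. Stack: [80, 1]
BINARY_OP * → 80 * 1 = 80. Stack: [80]
STORE_FAST x → x=80. Stack: []
LOAD_FAST i → push 1. Stack: [1]
LOAD_CONST → push 1. Stack: [1, 1]
BINARY_OP + → 1 + 1 = 2. Stack: [2]
STORE_FAST i → i=2. Stack: []
LOAD_FAST i → push 2. Stack: [2]
LOAD_CONST → push 2. Stack: [2, 2]
COMPARE_OP bool(<) → 2 vs 2 = False. Stack: [False]
POP_JUMP_IF_FALSE → pop False; jump. Stack: []
LOAD_FAST x → push 80. Stack: [80]
RETURN_VALUE → return 80.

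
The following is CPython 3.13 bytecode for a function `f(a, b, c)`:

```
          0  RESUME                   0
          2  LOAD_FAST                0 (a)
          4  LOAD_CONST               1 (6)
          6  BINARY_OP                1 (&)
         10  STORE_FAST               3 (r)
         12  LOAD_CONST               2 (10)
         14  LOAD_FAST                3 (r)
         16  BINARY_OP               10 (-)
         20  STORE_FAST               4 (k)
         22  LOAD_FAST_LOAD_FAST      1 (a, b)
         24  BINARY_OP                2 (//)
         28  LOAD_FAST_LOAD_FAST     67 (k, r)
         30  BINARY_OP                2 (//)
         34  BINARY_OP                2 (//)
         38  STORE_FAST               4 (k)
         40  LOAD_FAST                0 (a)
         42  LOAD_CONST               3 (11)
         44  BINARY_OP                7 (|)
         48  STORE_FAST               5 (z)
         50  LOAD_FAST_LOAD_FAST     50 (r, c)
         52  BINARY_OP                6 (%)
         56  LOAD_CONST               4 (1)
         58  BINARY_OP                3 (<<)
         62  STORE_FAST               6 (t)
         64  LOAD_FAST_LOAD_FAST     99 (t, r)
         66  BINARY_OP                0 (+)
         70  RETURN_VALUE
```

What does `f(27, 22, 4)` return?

LOAD_FAST a → push 27. Stack: [27]
LOAD_CONST → push 6. Stack: [27, 6]
BINARY_OP & → 27 & 6 = 2. Stack: [2]
STORE_FAST r → r=2. Stack: []
LOAD_CONST → push 10. Stack: [10]
LOAD_FAST r → push 2. Stack: [10, 2]
BINARY_OP - → 10 - 2 = 8. Stack: [8]
STORE_FAST k → k=8. Stack: []
LOAD_FAST_LOAD_FAST a,b → push 27,22. Stack: [27, 22]
BINARY_OP // → 27 // 22 = 1. Stack: [1]
LOAD_FAST_LOAD_FAST k,r → push 8,2. Stack: [1, 8, 2]
BINARY_OP // → 8 // 2 = 4. Stack: [1, 4]
BINARY_OP // → 1 // 4 = 0. Stack: [0]
STORE_FAST k → k=0. Stack: []
LOAD_FAST a → push 27. Stack: [27]
LOAD_CONST → push 11. Stack: [27, 11]
BINARY_OP | → 27 | 11 = 27. Stack: [27]
STORE_FAST z → z=27. Stack: []
LOAD_FAST_LOAD_FAST r,c → push 2,4. Stack: [2, 4]
BINARY_OP % → 2 % 4 = 2. Stack: [2]
LOAD_CONST → push 1. Stack: [2, 1]
BINARY_OP << → 2 << 1 = 4. Stack: [4]
STORE_FAST t → t=4. Stack: []
LOAD_FAST_LOAD_FAST t,r → push 4,2. Stack: [4, 2]
BINARY_OP + → 4 + 2 = 6. Stack: [6]
RETURN_VALUE → return 6.

6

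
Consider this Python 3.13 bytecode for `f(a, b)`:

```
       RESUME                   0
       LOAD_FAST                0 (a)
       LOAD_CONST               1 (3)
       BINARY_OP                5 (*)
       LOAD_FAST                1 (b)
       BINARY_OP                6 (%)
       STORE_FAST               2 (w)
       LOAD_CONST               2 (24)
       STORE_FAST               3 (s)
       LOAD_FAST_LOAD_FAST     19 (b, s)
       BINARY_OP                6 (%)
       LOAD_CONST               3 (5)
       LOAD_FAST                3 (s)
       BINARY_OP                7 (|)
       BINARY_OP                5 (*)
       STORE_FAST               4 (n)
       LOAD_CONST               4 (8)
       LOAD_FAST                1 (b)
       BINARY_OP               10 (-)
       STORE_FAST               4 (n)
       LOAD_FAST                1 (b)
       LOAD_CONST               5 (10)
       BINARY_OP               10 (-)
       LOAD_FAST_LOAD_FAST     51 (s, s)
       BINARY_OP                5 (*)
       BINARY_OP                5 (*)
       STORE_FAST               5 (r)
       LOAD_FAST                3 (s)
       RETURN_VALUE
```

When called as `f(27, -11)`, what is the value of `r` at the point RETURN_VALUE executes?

LOAD_FAST a → push 27. Stack: [27]
LOAD_CONST → push 3. Stack: [27, 3]
BINARY_OP * → 27 * 3 = 81. Stack: [81]
LOAD_FAST b → push -11. Stack: [81, -11]
BINARY_OP % → 81 % -11 = -7. Stack: [-7]
STORE_FAST w → w=-7. Stack: []
LOAD_CONST → push 24. Stack: [24]
STORE_FAST s → s=24. Stack: []
LOAD_FAST_LOAD_FAST b,s → push -11,24. Stack: [-11, 24]
BINARY_OP % → -11 % 24 = 13. Stack: [13]
LOAD_CONST → push 5. Stack: [13, 5]
LOAD_FAST s → push 24. Stack: [13, 5, 24]
BINARY_OP | → 5 | 24 = 29. Stack: [13, 29]
BINARY_OP * → 13 * 29 = 377. Stack: [377]
STORE_FAST n → n=377. Stack: []
LOAD_CONST → push 8. Stack: [8]
LOAD_FAST b → push -11. Stack: [8, -11]
BINARY_OP - → 8 - -11 = 19. Stack: [19]
STORE_FAST n → n=19. Stack: []
LOAD_FAST b → push -11. Stack: [-11]
LOAD_CONST → push 10. Stack: [-11, 10]
BINARY_OP - → -11 - 10 = -21. Stack: [-21]
LOAD_FAST_LOAD_FAST s,s → push 24,24. Stack: [-21, 24, 24]
BINARY_OP * → 24 * 24 = 576. Stack: [-21, 576]
BINARY_OP * → -21 * 576 = -12096. Stack: [-12096]
STORE_FAST r → r=-12096. Stack: []
LOAD_FAST s → push 24. Stack: [24]
RETURN_VALUE → return 24.

-12096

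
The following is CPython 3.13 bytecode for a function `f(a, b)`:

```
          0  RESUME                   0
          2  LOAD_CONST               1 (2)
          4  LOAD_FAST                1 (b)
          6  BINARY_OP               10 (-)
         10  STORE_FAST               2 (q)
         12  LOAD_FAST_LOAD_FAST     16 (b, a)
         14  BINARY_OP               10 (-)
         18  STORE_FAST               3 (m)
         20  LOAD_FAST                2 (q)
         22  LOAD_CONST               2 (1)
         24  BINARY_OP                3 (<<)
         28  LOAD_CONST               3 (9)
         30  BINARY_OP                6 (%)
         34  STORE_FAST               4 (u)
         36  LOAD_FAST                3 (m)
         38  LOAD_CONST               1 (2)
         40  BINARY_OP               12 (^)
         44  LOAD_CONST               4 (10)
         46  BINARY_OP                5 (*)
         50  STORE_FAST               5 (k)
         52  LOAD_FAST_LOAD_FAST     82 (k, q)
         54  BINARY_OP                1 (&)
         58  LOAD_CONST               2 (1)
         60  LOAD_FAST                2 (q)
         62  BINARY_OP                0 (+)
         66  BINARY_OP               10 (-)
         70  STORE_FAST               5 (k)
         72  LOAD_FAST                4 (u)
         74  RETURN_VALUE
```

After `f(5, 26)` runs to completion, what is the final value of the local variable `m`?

21

LOAD_CONST → push 2. Stack: [2]
LOAD_FAST b → push 26. Stack: [2, 26]
BINARY_OP - → 2 - 26 = -24. Stack: [-24]
STORE_FAST q → q=-24. Stack: []
LOAD_FAST_LOAD_FAST b,a → push 26,5. Stack: [26, 5]
BINARY_OP - → 26 - 5 = 21. Stack: [21]
STORE_FAST m → m=21. Stack: []
LOAD_FAST q → push -24. Stack: [-24]
LOAD_CONST → push 1. Stack: [-24, 1]
BINARY_OP << → -24 << 1 = -48. Stack: [-48]
LOAD_CONST → push 9. Stack: [-48, 9]
BINARY_OP % → -48 % 9 = 6. Stack: [6]
STORE_FAST u → u=6. Stack: []
LOAD_FAST m → push 21. Stack: [21]
LOAD_CONST → push 2. Stack: [21, 2]
BINARY_OP ^ → 21 ^ 2 = 23. Stack: [23]
LOAD_CONST → push 10. Stack: [23, 10]
BINARY_OP * → 23 * 10 = 230. Stack: [230]
STORE_FAST k → k=230. Stack: []
LOAD_FAST_LOAD_FAST k,q → push 230,-24. Stack: [230, -24]
BINARY_OP & → 230 & -24 = 224. Stack: [224]
LOAD_CONST → push 1. Stack: [224, 1]
LOAD_FAST q → push -24. Stack: [224, 1, -24]
BINARY_OP + → 1 + -24 = -23. Stack: [224, -23]
BINARY_OP - → 224 - -23 = 247. Stack: [247]
STORE_FAST k → k=247. Stack: []
LOAD_FAST u → push 6. Stack: [6]
RETURN_VALUE → return 6.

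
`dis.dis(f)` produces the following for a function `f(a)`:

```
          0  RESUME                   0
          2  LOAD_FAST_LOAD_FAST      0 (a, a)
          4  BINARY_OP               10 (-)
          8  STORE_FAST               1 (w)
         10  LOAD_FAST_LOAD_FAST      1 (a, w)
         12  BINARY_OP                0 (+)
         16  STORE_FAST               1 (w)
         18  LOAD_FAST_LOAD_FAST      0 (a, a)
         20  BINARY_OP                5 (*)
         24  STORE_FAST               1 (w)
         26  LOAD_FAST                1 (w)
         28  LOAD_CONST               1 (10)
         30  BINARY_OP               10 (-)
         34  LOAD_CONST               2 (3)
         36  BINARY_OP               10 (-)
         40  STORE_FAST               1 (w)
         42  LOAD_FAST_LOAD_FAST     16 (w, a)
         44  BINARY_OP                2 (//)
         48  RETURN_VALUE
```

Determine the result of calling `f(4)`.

0

LOAD_FAST_LOAD_FAST a,a → push 4,4. Stack: [4, 4]
BINARY_OP - → 4 - 4 = 0. Stack: [0]
STORE_FAST w → w=0. Stack: []
LOAD_FAST_LOAD_FAST a,w → push 4,0. Stack: [4, 0]
BINARY_OP + → 4 + 0 = 4. Stack: [4]
STORE_FAST w → w=4. Stack: []
LOAD_FAST_LOAD_FAST a,a → push 4,4. Stack: [4, 4]
BINARY_OP * → 4 * 4 = 16. Stack: [16]
STORE_FAST w → w=16. Stack: []
LOAD_FAST w → push 16. Stack: [16]
LOAD_CONST → push 10. Stack: [16, 10]
BINARY_OP - → 16 - 10 = 6. Stack: [6]
LOAD_CONST → push 3. Stack: [6, 3]
BINARY_OP - → 6 - 3 = 3. Stack: [3]
STORE_FAST w → w=3. Stack: []
LOAD_FAST_LOAD_FAST w,a → push 3,4. Stack: [3, 4]
BINARY_OP // → 3 // 4 = 0. Stack: [0]
RETURN_VALUE → return 0.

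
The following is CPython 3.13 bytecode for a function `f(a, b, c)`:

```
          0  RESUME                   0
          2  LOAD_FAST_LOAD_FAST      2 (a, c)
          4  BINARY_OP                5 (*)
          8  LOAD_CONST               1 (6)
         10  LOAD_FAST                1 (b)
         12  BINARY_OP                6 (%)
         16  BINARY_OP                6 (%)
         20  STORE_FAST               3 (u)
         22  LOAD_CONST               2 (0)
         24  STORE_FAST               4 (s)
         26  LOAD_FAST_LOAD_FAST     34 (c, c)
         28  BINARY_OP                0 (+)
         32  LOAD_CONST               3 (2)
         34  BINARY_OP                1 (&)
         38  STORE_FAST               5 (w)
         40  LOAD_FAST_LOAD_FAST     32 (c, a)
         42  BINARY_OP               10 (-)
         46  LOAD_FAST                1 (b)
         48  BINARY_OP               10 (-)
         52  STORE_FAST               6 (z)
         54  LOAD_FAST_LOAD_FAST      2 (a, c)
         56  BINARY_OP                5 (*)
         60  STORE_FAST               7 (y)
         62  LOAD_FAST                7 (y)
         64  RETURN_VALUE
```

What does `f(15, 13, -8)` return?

LOAD_FAST_LOAD_FAST a,c → push 15,-8. Stack: [15, -8]
BINARY_OP * → 15 * -8 = -120. Stack: [-120]
LOAD_CONST → push 6. Stack: [-120, 6]
LOAD_FAST b → push 13. Stack: [-120, 6, 13]
BINARY_OP % → 6 % 13 = 6. Stack: [-120, 6]
BINARY_OP % → -120 % 6 = 0. Stack: [0]
STORE_FAST u → u=0. Stack: []
LOAD_CONST → push 0. Stack: [0]
STORE_FAST s → s=0. Stack: []
LOAD_FAST_LOAD_FAST c,c → push -8,-8. Stack: [-8, -8]
BINARY_OP + → -8 + -8 = -16. Stack: [-16]
LOAD_CONST → push 2. Stack: [-16, 2]
BINARY_OP & → -16 & 2 = 0. Stack: [0]
STORE_FAST w → w=0. Stack: []
LOAD_FAST_LOAD_FAST c,a → push -8,15. Stack: [-8, 15]
BINARY_OP - → -8 - 15 = -23. Stack: [-23]
LOAD_FAST b → push 13. Stack: [-23, 13]
BINARY_OP - → -23 - 13 = -36. Stack: [-36]
STORE_FAST z → z=-36. Stack: []
LOAD_FAST_LOAD_FAST a,c → push 15,-8. Stack: [15, -8]
BINARY_OP * → 15 * -8 = -120. Stack: [-120]
STORE_FAST y → y=-120. Stack: []
LOAD_FAST y → push -120. Stack: [-120]
RETURN_VALUE → return -120.

-120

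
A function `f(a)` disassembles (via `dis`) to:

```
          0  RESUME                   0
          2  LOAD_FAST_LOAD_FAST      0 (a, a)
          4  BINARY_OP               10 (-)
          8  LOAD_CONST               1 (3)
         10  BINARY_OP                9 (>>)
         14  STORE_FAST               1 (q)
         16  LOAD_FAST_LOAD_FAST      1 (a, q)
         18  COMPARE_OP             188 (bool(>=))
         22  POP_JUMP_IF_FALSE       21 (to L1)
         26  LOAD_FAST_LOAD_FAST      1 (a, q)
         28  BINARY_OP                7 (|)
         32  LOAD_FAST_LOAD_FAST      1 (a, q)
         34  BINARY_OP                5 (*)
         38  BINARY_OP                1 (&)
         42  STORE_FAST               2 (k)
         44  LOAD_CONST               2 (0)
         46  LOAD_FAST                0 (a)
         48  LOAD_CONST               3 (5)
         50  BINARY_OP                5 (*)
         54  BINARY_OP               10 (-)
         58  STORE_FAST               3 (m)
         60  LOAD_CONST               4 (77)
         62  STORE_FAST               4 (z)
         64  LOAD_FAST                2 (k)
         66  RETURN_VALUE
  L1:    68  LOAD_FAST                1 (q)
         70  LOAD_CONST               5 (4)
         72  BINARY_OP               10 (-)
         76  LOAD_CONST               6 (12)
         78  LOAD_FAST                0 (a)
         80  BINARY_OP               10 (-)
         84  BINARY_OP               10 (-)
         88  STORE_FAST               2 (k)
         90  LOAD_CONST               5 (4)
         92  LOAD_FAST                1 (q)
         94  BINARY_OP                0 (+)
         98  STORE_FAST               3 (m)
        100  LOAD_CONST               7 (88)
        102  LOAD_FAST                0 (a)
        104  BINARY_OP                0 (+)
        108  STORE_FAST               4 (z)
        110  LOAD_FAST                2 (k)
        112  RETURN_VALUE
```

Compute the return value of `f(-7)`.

-23

LOAD_FAST_LOAD_FAST a,a → push -7,-7. Stack: [-7, -7]
BINARY_OP - → -7 - -7 = 0. Stack: [0]
LOAD_CONST → push 3. Stack: [0, 3]
BINARY_OP >> → 0 >> 3 = 0. Stack: [0]
STORE_FAST q → q=0. Stack: []
LOAD_FAST_LOAD_FAST a,q → push -7,0. Stack: [-7, 0]
COMPARE_OP bool(>=) → -7 vs 0 = False. Stack: [False]
POP_JUMP_IF_FALSE → pop False; jump. Stack: []
LOAD_FAST q → push 0. Stack: [0]
LOAD_CONST → push 4. Stack: [0, 4]
BINARY_OP - → 0 - 4 = -4. Stack: [-4]
LOAD_CONST → push 12. Stack: [-4, 12]
LOAD_FAST a → push -7. Stack: [-4, 12, -7]
BINARY_OP - → 12 - -7 = 19. Stack: [-4, 19]
BINARY_OP - → -4 - 19 = -23. Stack: [-23]
STORE_FAST k → k=-23. Stack: []
LOAD_CONST → push 4. Stack: [4]
LOAD_FAST q → push 0. Stack: [4, 0]
BINARY_OP + → 4 + 0 = 4. Stack: [4]
STORE_FAST m → m=4. Stack: []
LOAD_CONST → push 88. Stack: [88]
LOAD_FAST a → push -7. Stack: [88, -7]
BINARY_OP + → 88 + -7 = 81. Stack: [81]
STORE_FAST z → z=81. Stack: []
LOAD_FAST k → push -23. Stack: [-23]
RETURN_VALUE → return -23.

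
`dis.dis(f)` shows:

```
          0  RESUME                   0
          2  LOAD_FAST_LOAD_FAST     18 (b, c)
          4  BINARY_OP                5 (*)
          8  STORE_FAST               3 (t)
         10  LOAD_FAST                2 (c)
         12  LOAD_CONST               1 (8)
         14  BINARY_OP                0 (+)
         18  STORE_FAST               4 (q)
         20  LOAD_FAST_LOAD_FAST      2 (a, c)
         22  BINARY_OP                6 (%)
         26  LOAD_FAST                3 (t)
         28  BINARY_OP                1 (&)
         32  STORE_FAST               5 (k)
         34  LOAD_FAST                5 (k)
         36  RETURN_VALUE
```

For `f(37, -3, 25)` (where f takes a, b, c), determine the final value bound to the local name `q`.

LOAD_FAST_LOAD_FAST b,c → push -3,25. Stack: [-3, 25]
BINARY_OP * → -3 * 25 = -75. Stack: [-75]
STORE_FAST t → t=-75. Stack: []
LOAD_FAST c → push 25. Stack: [25]
LOAD_CONST → push 8. Stack: [25, 8]
BINARY_OP + → 25 + 8 = 33. Stack: [33]
STORE_FAST q → q=33. Stack: []
LOAD_FAST_LOAD_FAST a,c → push 37,25. Stack: [37, 25]
BINARY_OP % → 37 % 25 = 12. Stack: [12]
LOAD_FAST t → push -75. Stack: [12, -75]
BINARY_OP & → 12 & -75 = 4. Stack: [4]
STORE_FAST k → k=4. Stack: []
LOAD_FAST k → push 4. Stack: [4]
RETURN_VALUE → return 4.

33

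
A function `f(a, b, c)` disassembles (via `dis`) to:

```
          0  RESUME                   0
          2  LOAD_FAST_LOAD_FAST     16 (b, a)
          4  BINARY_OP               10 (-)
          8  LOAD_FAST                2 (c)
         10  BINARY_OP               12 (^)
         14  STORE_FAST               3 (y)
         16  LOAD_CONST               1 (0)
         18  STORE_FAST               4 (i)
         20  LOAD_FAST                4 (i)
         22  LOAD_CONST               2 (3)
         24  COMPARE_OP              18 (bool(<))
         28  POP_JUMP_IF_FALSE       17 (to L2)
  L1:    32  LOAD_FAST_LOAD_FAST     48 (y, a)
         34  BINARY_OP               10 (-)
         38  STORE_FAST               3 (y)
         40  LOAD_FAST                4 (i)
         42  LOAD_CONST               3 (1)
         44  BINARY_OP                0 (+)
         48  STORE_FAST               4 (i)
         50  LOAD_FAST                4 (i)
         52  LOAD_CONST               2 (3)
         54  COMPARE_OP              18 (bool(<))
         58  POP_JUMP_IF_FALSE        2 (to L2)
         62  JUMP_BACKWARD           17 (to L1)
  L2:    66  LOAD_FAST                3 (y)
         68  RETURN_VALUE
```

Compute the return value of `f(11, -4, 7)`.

LOAD_FAST_LOAD_FAST b,a → push -4,11. Stack: [-4, 11]
BINARY_OP - → -4 - 11 = -15. Stack: [-15]
LOAD_FAST c → push 7. Stack: [-15, 7]
BINARY_OP ^ → -15 ^ 7 = -10. Stack: [-10]
STORE_FAST y → y=-10. Stack: []
LOAD_CONST → push 0. Stack: [0]
STORE_FAST i → i=0. Stack: []
LOAD_FAST i → push 0. Stack: [0]
LOAD_CONST → push 3. Stack: [0, 3]
COMPARE_OP bool(<) → 0 vs 3 = True. Stack: [True]
POP_JUMP_IF_FALSE → pop True; no jump. Stack: []
LOAD_FAST_LOAD_FAST y,a → push -10,11. Stack: [-10, 11]
BINARY_OP - → -10 - 11 = -21. Stack: [-21]
STORE_FAST y → y=-21. Stack: []
LOAD_FAST i → push 0. Stack: [0]
LOAD_CONST → push 1. Stack: [0, 1]
BINARY_OP + → 0 + 1 = 1. Stack: [1]
STORE_FAST i → i=1. Stack: []
LOAD_FAST i → push 1. Stack: [1]
LOAD_CONST → push 3. Stack: [1, 3]
COMPARE_OP bool(<) → 1 vs 3 = True. Stack: [True]
POP_JUMP_IF_FALSE → pop True; no jump. Stack: []
LOAD_FAST_LOAD_FAST y,a → push -21,11. Stack: [-21, 11]
BINARY_OP - → -21 - 11 = -32. Stack: [-32]
STORE_FAST y → y=-32. Stack: []
LOAD_FAST i → push 1. Stack: [1]
LOAD_CONST → push 1. Stack: [1, 1]
BINARY_OP + → 1 + 1 = 2. Stack: [2]
STORE_FAST i → i=2. Stack: []
LOAD_FAST i → push 2. Stack: [2]
LOAD_CONST → push 3. Stack: [2, 3]
COMPARE_OP bool(<) → 2 vs 3 = True. Stack: [True]
POP_JUMP_IF_FALSE → pop True; no jump. Stack: []
LOAD_FAST_LOAD_FAST y,a → push -32,11. Stack: [-32, 11]
BINARY_OP - → -32 - 11 = -43. Stack: [-43]
STORE_FAST y → y=-43. Stack: []
LOAD_FAST i → push 2. Stack: [2]
LOAD_CONST → push 1. Stack: [2, 1]
BINARY_OP + → 2 + 1 = 3. Stack: [3]
STORE_FAST i → i=3. Stack: []
LOAD_FAST i → push 3. Stack: [3]
LOAD_CONST → push 3. Stack: [3, 3]
COMPARE_OP bool(<) → 3 vs 3 = False. Stack: [False]
POP_JUMP_IF_FALSE → pop False; jump. Stack: []
LOAD_FAST y → push -43. Stack: [-43]
RETURN_VALUE → return -43.

-43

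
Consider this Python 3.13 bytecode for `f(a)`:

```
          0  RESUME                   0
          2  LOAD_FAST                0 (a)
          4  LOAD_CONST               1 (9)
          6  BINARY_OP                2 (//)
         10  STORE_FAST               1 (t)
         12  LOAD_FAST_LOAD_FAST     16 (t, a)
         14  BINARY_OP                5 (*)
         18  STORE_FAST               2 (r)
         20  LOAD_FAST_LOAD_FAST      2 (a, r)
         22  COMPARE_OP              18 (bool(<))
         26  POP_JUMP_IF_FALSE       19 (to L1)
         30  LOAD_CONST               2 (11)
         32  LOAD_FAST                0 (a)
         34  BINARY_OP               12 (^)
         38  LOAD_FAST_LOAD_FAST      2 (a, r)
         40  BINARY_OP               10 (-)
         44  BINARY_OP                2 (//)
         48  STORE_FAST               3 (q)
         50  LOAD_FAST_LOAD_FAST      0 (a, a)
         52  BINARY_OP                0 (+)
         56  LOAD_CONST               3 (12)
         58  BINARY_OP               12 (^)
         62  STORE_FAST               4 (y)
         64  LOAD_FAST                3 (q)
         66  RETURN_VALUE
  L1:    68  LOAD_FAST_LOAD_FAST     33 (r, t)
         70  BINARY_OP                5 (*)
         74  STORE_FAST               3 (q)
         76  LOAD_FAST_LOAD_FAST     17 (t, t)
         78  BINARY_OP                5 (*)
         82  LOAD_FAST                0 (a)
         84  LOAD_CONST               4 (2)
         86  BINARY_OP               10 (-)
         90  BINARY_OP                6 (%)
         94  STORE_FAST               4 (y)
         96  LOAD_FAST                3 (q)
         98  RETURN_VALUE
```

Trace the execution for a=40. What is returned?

LOAD_FAST a → push 40. Stack: [40]
LOAD_CONST → push 9. Stack: [40, 9]
BINARY_OP // → 40 // 9 = 4. Stack: [4]
STORE_FAST t → t=4. Stack: []
LOAD_FAST_LOAD_FAST t,a → push 4,40. Stack: [4, 40]
BINARY_OP * → 4 * 40 = 160. Stack: [160]
STORE_FAST r → r=160. Stack: []
LOAD_FAST_LOAD_FAST a,r → push 40,160. Stack: [40, 160]
COMPARE_OP bool(<) → 40 vs 160 = True. Stack: [True]
POP_JUMP_IF_FALSE → pop True; no jump. Stack: []
LOAD_CONST → push 11. Stack: [11]
LOAD_FAST a → push 40. Stack: [11, 40]
BINARY_OP ^ → 11 ^ 40 = 35. Stack: [35]
LOAD_FAST_LOAD_FAST a,r → push 40,160. Stack: [35, 40, 160]
BINARY_OP - → 40 - 160 = -120. Stack: [35, -120]
BINARY_OP // → 35 // -120 = -1. Stack: [-1]
STORE_FAST q → q=-1. Stack: []
LOAD_FAST_LOAD_FAST a,a → push 40,40. Stack: [40, 40]
BINARY_OP + → 40 + 40 = 80. Stack: [80]
LOAD_CONST → push 12. Stack: [80, 12]
BINARY_OP ^ → 80 ^ 12 = 92. Stack: [92]
STORE_FAST y → y=92. Stack: []
LOAD_FAST q → push -1. Stack: [-1]
RETURN_VALUE → return -1.

-1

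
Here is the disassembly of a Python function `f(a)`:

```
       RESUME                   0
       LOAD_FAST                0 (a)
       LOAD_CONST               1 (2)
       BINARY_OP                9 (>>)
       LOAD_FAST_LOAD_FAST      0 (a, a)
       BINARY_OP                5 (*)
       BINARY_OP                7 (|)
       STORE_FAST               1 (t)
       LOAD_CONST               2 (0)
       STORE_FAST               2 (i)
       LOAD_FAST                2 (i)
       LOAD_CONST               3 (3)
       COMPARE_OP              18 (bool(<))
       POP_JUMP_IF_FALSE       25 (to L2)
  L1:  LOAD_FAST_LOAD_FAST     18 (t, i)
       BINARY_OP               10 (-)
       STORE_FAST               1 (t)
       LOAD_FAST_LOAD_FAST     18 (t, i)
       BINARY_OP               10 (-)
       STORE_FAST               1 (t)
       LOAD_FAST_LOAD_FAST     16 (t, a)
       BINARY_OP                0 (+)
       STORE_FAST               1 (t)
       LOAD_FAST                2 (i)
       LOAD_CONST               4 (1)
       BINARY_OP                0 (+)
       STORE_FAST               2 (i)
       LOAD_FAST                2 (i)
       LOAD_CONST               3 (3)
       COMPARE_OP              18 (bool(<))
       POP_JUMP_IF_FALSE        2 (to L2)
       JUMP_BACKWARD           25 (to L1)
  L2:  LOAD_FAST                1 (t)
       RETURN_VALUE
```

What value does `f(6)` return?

LOAD_FAST a → push 6
LOAD_CONST → push 2
BINARY_OP >> → 6 >> 2 = 1
LOAD_FAST_LOAD_FAST a,a → push 6,6
BINARY_OP * → 6 * 6 = 36
BINARY_OP | → 1 | 36 = 37
STORE_FAST t → t=37
LOAD_CONST → push 0
STORE_FAST i → i=0
LOAD_FAST i → push 0
LOAD_CONST → push 3
COMPARE_OP bool(<) → 0 vs 3 = True
POP_JUMP_IF_FALSE → pop True; no jump
LOAD_FAST_LOAD_FAST t,i → push 37,0
BINARY_OP - → 37 - 0 = 37
STORE_FAST t → t=37
LOAD_FAST_LOAD_FAST t,i → push 37,0
BINARY_OP - → 37 - 0 = 37
STORE_FAST t → t=37
LOAD_FAST_LOAD_FAST t,a → push 37,6
BINARY_OP + → 37 + 6 = 43
STORE_FAST t → t=43
LOAD_FAST i → push 0
LOAD_CONST → push 1
BINARY_OP + → 0 + 1 = 1
STORE_FAST i → i=1
LOAD_FAST i → push 1
LOAD_CONST → push 3
COMPARE_OP bool(<) → 1 vs 3 = True
POP_JUMP_IF_FALSE → pop True; no jump
LOAD_FAST_LOAD_FAST t,i → push 43,1
BINARY_OP - → 43 - 1 = 42
STORE_FAST t → t=42
LOAD_FAST_LOAD_FAST t,i → push 42,1
BINARY_OP - → 42 - 1 = 41
STORE_FAST t → t=41
LOAD_FAST_LOAD_FAST t,a → push 41,6
BINARY_OP + → 41 + 6 = 47
STORE_FAST t → t=47
LOAD_FAST i → push 1
LOAD_CONST → push 1
BINARY_OP + → 1 + 1 = 2
STORE_FAST i → i=2
LOAD_FAST i → push 2
LOAD_CONST → push 3
COMPARE_OP bool(<) → 2 vs 3 = True
POP_JUMP_IF_FALSE → pop True; no jump
LOAD_FAST_LOAD_FAST t,i → push 47,2
BINARY_OP - → 47 - 2 = 45
STORE_FAST t → t=45
LOAD_FAST_LOAD_FAST t,i → push 45,2
BINARY_OP - → 45 - 2 = 43
STORE_FAST t → t=43
LOAD_FAST_LOAD_FAST t,a → push 43,6
BINARY_OP + → 43 + 6 = 49
STORE_FAST t → t=49
LOAD_FAST i → push 2
LOAD_CONST → push 1
BINARY_OP + → 2 + 1 = 3
STORE_FAST i → i=3
LOAD_FAST i → push 3
LOAD_CONST → push 3
COMPARE_OP bool(<) → 3 vs 3 = False
POP_JUMP_IF_FALSE → pop False; jump
LOAD_FAST t → push 49
RETURN_VALUE → return 49.

49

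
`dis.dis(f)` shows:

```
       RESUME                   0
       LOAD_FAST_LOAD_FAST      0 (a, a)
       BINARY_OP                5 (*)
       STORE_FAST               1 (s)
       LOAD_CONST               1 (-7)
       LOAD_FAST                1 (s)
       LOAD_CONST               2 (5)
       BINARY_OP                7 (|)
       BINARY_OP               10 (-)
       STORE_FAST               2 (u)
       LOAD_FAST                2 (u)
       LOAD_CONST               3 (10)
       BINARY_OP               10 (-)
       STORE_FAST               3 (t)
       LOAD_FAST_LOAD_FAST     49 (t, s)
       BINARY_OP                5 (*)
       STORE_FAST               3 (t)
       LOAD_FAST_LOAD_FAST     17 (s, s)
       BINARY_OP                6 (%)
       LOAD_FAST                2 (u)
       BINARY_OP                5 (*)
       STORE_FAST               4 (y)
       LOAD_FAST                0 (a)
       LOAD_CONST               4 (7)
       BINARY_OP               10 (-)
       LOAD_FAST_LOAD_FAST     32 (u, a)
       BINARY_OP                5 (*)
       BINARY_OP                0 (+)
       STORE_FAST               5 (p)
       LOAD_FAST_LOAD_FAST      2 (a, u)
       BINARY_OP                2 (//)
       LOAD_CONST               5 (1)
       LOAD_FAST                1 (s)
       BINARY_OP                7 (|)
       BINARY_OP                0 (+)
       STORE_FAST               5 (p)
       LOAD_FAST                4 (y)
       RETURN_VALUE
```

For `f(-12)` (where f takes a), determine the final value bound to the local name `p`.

145

LOAD_FAST_LOAD_FAST a,a → push -12,-12. Stack: [-12, -12]
BINARY_OP * → -12 * -12 = 144. Stack: [144]
STORE_FAST s → s=144. Stack: []
LOAD_CONST → push -7. Stack: [-7]
LOAD_FAST s → push 144. Stack: [-7, 144]
LOAD_CONST → push 5. Stack: [-7, 144, 5]
BINARY_OP | → 144 | 5 = 149. Stack: [-7, 149]
BINARY_OP - → -7 - 149 = -156. Stack: [-156]
STORE_FAST u → u=-156. Stack: []
LOAD_FAST u → push -156. Stack: [-156]
LOAD_CONST → push 10. Stack: [-156, 10]
BINARY_OP - → -156 - 10 = -166. Stack: [-166]
STORE_FAST t → t=-166. Stack: []
LOAD_FAST_LOAD_FAST t,s → push -166,144. Stack: [-166, 144]
BINARY_OP * → -166 * 144 = -23904. Stack: [-23904]
STORE_FAST t → t=-23904. Stack: []
LOAD_FAST_LOAD_FAST s,s → push 144,144. Stack: [144, 144]
BINARY_OP % → 144 % 144 = 0. Stack: [0]
LOAD_FAST u → push -156. Stack: [0, -156]
BINARY_OP * → 0 * -156 = 0. Stack: [0]
STORE_FAST y → y=0. Stack: []
LOAD_FAST a → push -12. Stack: [-12]
LOAD_CONST → push 7. Stack: [-12, 7]
BINARY_OP - → -12 - 7 = -19. Stack: [-19]
LOAD_FAST_LOAD_FAST u,a → push -156,-12. Stack: [-19, -156, -12]
BINARY_OP * → -156 * -12 = 1872. Stack: [-19, 1872]
BINARY_OP + → -19 + 1872 = 1853. Stack: [1853]
STORE_FAST p → p=1853. Stack: []
LOAD_FAST_LOAD_FAST a,u → push -12,-156. Stack: [-12, -156]
BINARY_OP // → -12 // -156 = 0. Stack: [0]
LOAD_CONST → push 1. Stack: [0, 1]
LOAD_FAST s → push 144. Stack: [0, 1, 144]
BINARY_OP | → 1 | 144 = 145. Stack: [0, 145]
BINARY_OP + → 0 + 145 = 145. Stack: [145]
STORE_FAST p → p=145. Stack: []
LOAD_FAST y → push 0. Stack: [0]
RETURN_VALUE → return 0.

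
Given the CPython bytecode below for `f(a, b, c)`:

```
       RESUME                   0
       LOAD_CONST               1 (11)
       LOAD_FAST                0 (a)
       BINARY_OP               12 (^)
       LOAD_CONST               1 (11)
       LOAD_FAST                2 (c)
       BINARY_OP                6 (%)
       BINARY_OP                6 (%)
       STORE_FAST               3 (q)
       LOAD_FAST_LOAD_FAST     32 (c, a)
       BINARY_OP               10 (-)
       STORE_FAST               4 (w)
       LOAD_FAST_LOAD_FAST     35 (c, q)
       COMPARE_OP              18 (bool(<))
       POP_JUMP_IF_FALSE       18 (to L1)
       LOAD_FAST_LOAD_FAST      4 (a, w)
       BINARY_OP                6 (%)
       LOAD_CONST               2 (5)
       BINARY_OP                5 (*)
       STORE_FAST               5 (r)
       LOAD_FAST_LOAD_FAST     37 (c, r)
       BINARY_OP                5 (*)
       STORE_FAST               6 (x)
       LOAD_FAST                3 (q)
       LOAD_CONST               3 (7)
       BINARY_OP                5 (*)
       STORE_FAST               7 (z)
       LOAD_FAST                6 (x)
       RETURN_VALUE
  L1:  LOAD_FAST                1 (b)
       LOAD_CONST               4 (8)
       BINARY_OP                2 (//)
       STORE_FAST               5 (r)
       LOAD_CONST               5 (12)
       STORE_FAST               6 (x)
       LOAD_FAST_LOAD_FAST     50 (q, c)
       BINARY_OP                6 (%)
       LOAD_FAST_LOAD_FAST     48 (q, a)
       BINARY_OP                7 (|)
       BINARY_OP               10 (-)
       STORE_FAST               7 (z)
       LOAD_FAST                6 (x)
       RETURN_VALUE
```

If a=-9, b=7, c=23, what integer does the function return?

12

LOAD_CONST → push 11. Stack: [11]
LOAD_FAST a → push -9. Stack: [11, -9]
BINARY_OP ^ → 11 ^ -9 = -4. Stack: [-4]
LOAD_CONST → push 11. Stack: [-4, 11]
LOAD_FAST c → push 23. Stack: [-4, 11, 23]
BINARY_OP % → 11 % 23 = 11. Stack: [-4, 11]
BINARY_OP % → -4 % 11 = 7. Stack: [7]
STORE_FAST q → q=7. Stack: []
LOAD_FAST_LOAD_FAST c,a → push 23,-9. Stack: [23, -9]
BINARY_OP - → 23 - -9 = 32. Stack: [32]
STORE_FAST w → w=32. Stack: []
LOAD_FAST_LOAD_FAST c,q → push 23,7. Stack: [23, 7]
COMPARE_OP bool(<) → 23 vs 7 = False. Stack: [False]
POP_JUMP_IF_FALSE → pop False; jump. Stack: []
LOAD_FAST b → push 7. Stack: [7]
LOAD_CONST → push 8. Stack: [7, 8]
BINARY_OP // → 7 // 8 = 0. Stack: [0]
STORE_FAST r → r=0. Stack: []
LOAD_CONST → push 12. Stack: [12]
STORE_FAST x → x=12. Stack: []
LOAD_FAST_LOAD_FAST q,c → push 7,23. Stack: [7, 23]
BINARY_OP % → 7 % 23 = 7. Stack: [7]
LOAD_FAST_LOAD_FAST q,a → push 7,-9. Stack: [7, 7, -9]
BINARY_OP | → 7 | -9 = -9. Stack: [7, -9]
BINARY_OP - → 7 - -9 = 16. Stack: [16]
STORE_FAST z → z=16. Stack: []
LOAD_FAST x → push 12. Stack: [12]
RETURN_VALUE → return 12.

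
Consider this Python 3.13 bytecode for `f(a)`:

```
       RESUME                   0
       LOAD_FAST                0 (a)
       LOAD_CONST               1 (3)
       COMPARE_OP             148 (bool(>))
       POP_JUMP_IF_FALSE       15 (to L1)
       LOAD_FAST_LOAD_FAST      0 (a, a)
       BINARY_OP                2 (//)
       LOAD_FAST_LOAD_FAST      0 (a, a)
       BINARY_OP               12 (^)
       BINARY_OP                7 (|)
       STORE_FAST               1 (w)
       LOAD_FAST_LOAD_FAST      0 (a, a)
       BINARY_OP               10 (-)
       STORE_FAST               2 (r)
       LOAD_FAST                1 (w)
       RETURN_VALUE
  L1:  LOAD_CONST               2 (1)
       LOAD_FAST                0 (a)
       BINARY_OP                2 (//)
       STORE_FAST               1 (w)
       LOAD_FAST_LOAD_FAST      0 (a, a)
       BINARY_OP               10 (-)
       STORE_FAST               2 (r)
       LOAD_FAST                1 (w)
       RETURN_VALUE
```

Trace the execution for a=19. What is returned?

1

LOAD_FAST a → push 19. Stack: [19]
LOAD_CONST → push 3. Stack: [19, 3]
COMPARE_OP bool(>) → 19 vs 3 = True. Stack: [True]
POP_JUMP_IF_FALSE → pop True; no jump. Stack: []
LOAD_FAST_LOAD_FAST a,a → push 19,19. Stack: [19, 19]
BINARY_OP // → 19 // 19 = 1. Stack: [1]
LOAD_FAST_LOAD_FAST a,a → push 19,19. Stack: [1, 19, 19]
BINARY_OP ^ → 19 ^ 19 = 0. Stack: [1, 0]
BINARY_OP | → 1 | 0 = 1. Stack: [1]
STORE_FAST w → w=1. Stack: []
LOAD_FAST_LOAD_FAST a,a → push 19,19. Stack: [19, 19]
BINARY_OP - → 19 - 19 = 0. Stack: [0]
STORE_FAST r → r=0. Stack: []
LOAD_FAST w → push 1. Stack: [1]
RETURN_VALUE → return 1.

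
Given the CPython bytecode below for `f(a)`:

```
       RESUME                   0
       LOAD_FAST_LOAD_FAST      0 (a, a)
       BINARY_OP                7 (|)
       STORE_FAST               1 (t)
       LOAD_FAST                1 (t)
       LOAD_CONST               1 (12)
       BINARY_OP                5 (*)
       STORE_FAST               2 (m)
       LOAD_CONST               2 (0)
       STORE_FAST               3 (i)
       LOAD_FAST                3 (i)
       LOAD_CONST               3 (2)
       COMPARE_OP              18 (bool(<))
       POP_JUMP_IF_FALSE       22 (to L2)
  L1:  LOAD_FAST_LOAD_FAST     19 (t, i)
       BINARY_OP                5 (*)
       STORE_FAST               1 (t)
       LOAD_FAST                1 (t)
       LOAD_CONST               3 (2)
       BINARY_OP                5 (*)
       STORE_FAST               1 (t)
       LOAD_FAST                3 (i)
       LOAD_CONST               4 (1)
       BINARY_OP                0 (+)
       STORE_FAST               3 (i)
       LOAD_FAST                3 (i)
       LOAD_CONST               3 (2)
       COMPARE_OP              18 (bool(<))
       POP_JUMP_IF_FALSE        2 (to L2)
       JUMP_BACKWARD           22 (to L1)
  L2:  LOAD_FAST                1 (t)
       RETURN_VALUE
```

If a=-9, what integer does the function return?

0

LOAD_FAST_LOAD_FAST a,a → push -9,-9. Stack: [-9, -9]
BINARY_OP | → -9 | -9 = -9. Stack: [-9]
STORE_FAST t → t=-9. Stack: []
LOAD_FAST t → push -9. Stack: [-9]
LOAD_CONST → push 12. Stack: [-9, 12]
BINARY_OP * → -9 * 12 = -108. Stack: [-108]
STORE_FAST m → m=-108. Stack: []
LOAD_CONST → push 0. Stack: [0]
STORE_FAST i → i=0. Stack: []
LOAD_FAST i → push 0. Stack: [0]
LOAD_CONST → push 2. Stack: [0, 2]
COMPARE_OP bool(<) → 0 vs 2 = True. Stack: [True]
POP_JUMP_IF_FALSE → pop True; no jump. Stack: []
LOAD_FAST_LOAD_FAST t,i → push -9,0. Stack: [-9, 0]
BINARY_OP * → -9 * 0 = 0. Stack: [0]
STORE_FAST t → t=0. Stack: []
LOAD_FAST t → push 0. Stack: [0]
LOAD_CONST → push 2. Stack: [0, 2]
BINARY_OP * → 0 * 2 = 0. Stack: [0]
STORE_FAST t → t=0. Stack: []
LOAD_FAST i → push 0. Stack: [0]
LOAD_CONST → push 1. Stack: [0, 1]
BINARY_OP + → 0 + 1 = 1. Stack: [1]
STORE_FAST i → i=1. Stack: []
LOAD_FAST i → push 1. Stack: [1]
LOAD_CONST → push 2. Stack: [1, 2]
COMPARE_OP bool(<) → 1 vs 2 = True. Stack: [True]
POP_JUMP_IF_FALSE → pop True; no jump. Stack: []
LOAD_FAST_LOAD_FAST t,i → push 0,1. Stack: [0, 1]
BINARY_OP * → 0 * 1 = 0. Stack: [0]
STORE_FAST t → t=0. Stack: []
LOAD_FAST t → push 0. Stack: [0]
LOAD_CONST → push 2. Stack: [0, 2]
BINARY_OP * → 0 * 2 = 0. Stack: [0]
STORE_FAST t → t=0. Stack: []
LOAD_FAST i → push 1. Stack: [1]
LOAD_CONST → push 1. Stack: [1, 1]
BINARY_OP + → 1 + 1 = 2. Stack: [2]
STORE_FAST i → i=2. Stack: []
LOAD_FAST i → push 2. Stack: [2]
LOAD_CONST → push 2. Stack: [2, 2]
COMPARE_OP bool(<) → 2 vs 2 = False. Stack: [False]
POP_JUMP_IF_FALSE → pop False; jump. Stack: []
LOAD_FAST t → push 0. Stack: [0]
RETURN_VALUE → return 0.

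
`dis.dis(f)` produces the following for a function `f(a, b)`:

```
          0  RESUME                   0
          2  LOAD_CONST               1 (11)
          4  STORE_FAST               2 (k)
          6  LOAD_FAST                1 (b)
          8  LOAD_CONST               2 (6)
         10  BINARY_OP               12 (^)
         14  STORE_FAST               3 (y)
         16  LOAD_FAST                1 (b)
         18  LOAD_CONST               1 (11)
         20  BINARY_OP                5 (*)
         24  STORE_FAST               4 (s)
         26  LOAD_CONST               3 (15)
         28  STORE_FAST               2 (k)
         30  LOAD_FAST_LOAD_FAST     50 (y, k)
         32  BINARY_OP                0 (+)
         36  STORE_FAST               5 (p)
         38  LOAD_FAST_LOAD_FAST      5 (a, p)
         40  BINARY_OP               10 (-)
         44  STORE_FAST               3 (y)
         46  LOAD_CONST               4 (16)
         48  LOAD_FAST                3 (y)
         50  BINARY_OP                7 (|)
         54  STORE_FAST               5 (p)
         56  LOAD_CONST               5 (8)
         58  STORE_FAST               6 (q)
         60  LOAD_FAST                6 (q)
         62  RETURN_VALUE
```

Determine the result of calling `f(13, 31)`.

8

LOAD_CONST → push 11. Stack: [11]
STORE_FAST k → k=11. Stack: []
LOAD_FAST b → push 31. Stack: [31]
LOAD_CONST → push 6. Stack: [31, 6]
BINARY_OP ^ → 31 ^ 6 = 25. Stack: [25]
STORE_FAST y → y=25. Stack: []
LOAD_FAST b → push 31. Stack: [31]
LOAD_CONST → push 11. Stack: [31, 11]
BINARY_OP * → 31 * 11 = 341. Stack: [341]
STORE_FAST s → s=341. Stack: []
LOAD_CONST → push 15. Stack: [15]
STORE_FAST k → k=15. Stack: []
LOAD_FAST_LOAD_FAST y,k → push 25,15. Stack: [25, 15]
BINARY_OP + → 25 + 15 = 40. Stack: [40]
STORE_FAST p → p=40. Stack: []
LOAD_FAST_LOAD_FAST a,p → push 13,40. Stack: [13, 40]
BINARY_OP - → 13 - 40 = -27. Stack: [-27]
STORE_FAST y → y=-27. Stack: []
LOAD_CONST → push 16. Stack: [16]
LOAD_FAST y → push -27. Stack: [16, -27]
BINARY_OP | → 16 | -27 = -11. Stack: [-11]
STORE_FAST p → p=-11. Stack: []
LOAD_CONST → push 8. Stack: [8]
STORE_FAST q → q=8. Stack: []
LOAD_FAST q → push 8. Stack: [8]
RETURN_VALUE → return 8.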